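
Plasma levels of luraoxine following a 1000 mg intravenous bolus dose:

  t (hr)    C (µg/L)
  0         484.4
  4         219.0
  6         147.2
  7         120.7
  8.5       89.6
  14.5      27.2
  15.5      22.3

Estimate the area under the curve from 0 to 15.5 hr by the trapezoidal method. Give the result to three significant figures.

Trapezoidal AUC_0→15.5:
  [0→4]: (484.4+219.0)/2 × 4 = 1406.8
  [4→6]: (219.0+147.2)/2 × 2 = 366.2
  [6→7]: (147.2+120.7)/2 × 1 = 133.95
  [7→8.5]: (120.7+89.6)/2 × 1.5 = 157.725
  [8.5→14.5]: (89.6+27.2)/2 × 6 = 350.4
  [14.5→15.5]: (27.2+22.3)/2 × 1 = 24.75
  Sum = 2439.825 µg/L·hr

AUC = 2440 µg/L·hr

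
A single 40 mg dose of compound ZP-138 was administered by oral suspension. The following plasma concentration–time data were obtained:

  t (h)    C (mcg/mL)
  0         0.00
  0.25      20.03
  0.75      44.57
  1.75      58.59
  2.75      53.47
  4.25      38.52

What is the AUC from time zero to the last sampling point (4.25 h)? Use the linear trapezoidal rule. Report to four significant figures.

AUC = 195.3 mcg/mL·h

Trapezoidal AUC_0→4.25:
  [0→0.25]: (0.00+20.03)/2 × 0.25 = 2.50375
  [0.25→0.75]: (20.03+44.57)/2 × 0.5 = 16.15
  [0.75→1.75]: (44.57+58.59)/2 × 1 = 51.58
  [1.75→2.75]: (58.59+53.47)/2 × 1 = 56.03
  [2.75→4.25]: (53.47+38.52)/2 × 1.5 = 68.9925
  Sum = 195.25625 mcg/mL·h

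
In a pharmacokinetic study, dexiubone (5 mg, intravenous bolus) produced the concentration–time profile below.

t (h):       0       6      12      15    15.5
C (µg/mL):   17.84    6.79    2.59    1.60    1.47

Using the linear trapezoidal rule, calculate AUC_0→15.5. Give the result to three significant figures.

AUC = 109 µg/mL·h

Trapezoidal AUC_0→15.5:
  [0→6]: (17.84+6.79)/2 × 6 = 73.89
  [6→12]: (6.79+2.59)/2 × 6 = 28.14
  [12→15]: (2.59+1.60)/2 × 3 = 6.285
  [15→15.5]: (1.60+1.47)/2 × 0.5 = 0.7675
  Sum = 109.0825 µg/mL·h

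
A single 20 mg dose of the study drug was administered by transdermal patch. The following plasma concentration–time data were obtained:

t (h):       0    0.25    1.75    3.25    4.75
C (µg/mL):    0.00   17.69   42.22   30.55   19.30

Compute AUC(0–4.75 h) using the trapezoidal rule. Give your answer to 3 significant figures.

Trapezoidal AUC_0→4.75:
  [0→0.25]: (0.00+17.69)/2 × 0.25 = 2.21125
  [0.25→1.75]: (17.69+42.22)/2 × 1.5 = 44.9325
  [1.75→3.25]: (42.22+30.55)/2 × 1.5 = 54.5775
  [3.25→4.75]: (30.55+19.30)/2 × 1.5 = 37.3875
  Sum = 139.10875 µg/mL·h

AUC = 139 µg/mL·h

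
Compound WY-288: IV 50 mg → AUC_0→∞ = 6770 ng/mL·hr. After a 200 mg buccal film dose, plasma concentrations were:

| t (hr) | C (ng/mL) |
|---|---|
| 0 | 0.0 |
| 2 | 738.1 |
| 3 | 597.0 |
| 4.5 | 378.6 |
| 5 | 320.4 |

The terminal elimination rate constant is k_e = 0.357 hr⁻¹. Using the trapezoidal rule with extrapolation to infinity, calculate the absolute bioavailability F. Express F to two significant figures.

Trapezoidal AUC_0→5 (buccal film):
  [0→2]: (0.0+738.1)/2 × 2 = 738.1
  [2→3]: (738.1+597.0)/2 × 1 = 667.55
  [3→4.5]: (597.0+378.6)/2 × 1.5 = 731.7
  [4.5→5]: (378.6+320.4)/2 × 0.5 = 174.75
  Sum = 2312.1 ng/mL·hr
Tail: C_last/k_e = 320.4/0.357 = 897.479
AUC_0→∞ (buccal film) = 2312.1 + 897.479 = 3209.579 ng/mL·hr
F = (AUC_ev/D_ev)/(AUC_iv/D_iv) = (3209.579/200)/(6770/50) = 16.047895/135.4 = 0.1185

F = 0.12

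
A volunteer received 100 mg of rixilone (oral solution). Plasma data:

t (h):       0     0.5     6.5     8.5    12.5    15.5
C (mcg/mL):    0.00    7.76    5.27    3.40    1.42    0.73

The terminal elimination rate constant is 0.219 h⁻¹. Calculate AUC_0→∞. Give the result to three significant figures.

AUC = 65.9 mcg/mL·h

Trapezoidal AUC_0→15.5:
  [0→0.5]: (0.00+7.76)/2 × 0.5 = 1.94
  [0.5→6.5]: (7.76+5.27)/2 × 6 = 39.09
  [6.5→8.5]: (5.27+3.40)/2 × 2 = 8.67
  [8.5→12.5]: (3.40+1.42)/2 × 4 = 9.64
  [12.5→15.5]: (1.42+0.73)/2 × 3 = 3.225
  Sum = 62.565 mcg/mL·h
Extrapolated tail: C_last / k_e = 0.73 / 0.219 = 3.333
AUC_0→∞ = 62.565 + 3.333 = 65.898 mcg/mL·h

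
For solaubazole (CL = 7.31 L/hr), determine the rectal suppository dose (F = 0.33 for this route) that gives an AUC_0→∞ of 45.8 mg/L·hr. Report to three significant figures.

Dose = 1010 mg

Dose = CL × AUC_0→∞ / F
     = 7.31 × 45.8 / 0.33 = 1014.54 mg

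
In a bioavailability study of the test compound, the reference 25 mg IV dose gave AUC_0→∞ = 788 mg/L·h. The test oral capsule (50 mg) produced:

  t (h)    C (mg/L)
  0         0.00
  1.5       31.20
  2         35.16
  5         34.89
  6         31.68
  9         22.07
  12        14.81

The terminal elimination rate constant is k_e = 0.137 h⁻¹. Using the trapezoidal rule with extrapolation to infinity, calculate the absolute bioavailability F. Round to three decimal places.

F = 0.268

Trapezoidal AUC_0→12 (oral capsule):
  [0→1.5]: (0.00+31.20)/2 × 1.5 = 23.4
  [1.5→2]: (31.20+35.16)/2 × 0.5 = 16.59
  [2→5]: (35.16+34.89)/2 × 3 = 105.075
  [5→6]: (34.89+31.68)/2 × 1 = 33.285
  [6→9]: (31.68+22.07)/2 × 3 = 80.625
  [9→12]: (22.07+14.81)/2 × 3 = 55.32
  Sum = 314.295 mg/L·h
Tail: C_last/k_e = 14.81/0.137 = 108.102
AUC_0→∞ (oral capsule) = 314.295 + 108.102 = 422.397 mg/L·h
F = (AUC_ev/D_ev)/(AUC_iv/D_iv) = (422.397/50)/(788/25) = 8.44794/31.52 = 0.2680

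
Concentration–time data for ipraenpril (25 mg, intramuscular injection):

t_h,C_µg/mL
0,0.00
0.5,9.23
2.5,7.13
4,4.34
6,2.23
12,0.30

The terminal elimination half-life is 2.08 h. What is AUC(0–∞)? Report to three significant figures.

AUC = 42.3 µg/mL·h

Trapezoidal AUC_0→12:
  [0→0.5]: (0.00+9.23)/2 × 0.5 = 2.3075
  [0.5→2.5]: (9.23+7.13)/2 × 2 = 16.36
  [2.5→4]: (7.13+4.34)/2 × 1.5 = 8.6025
  [4→6]: (4.34+2.23)/2 × 2 = 6.57
  [6→12]: (2.23+0.30)/2 × 6 = 7.59
  Sum = 41.43 µg/mL·h
k_e = ln2 / t½ = 0.693147 / 2.08 = 0.3332 h^-1
Extrapolated tail: C_last / k_e = 0.30 / 0.3332 = 0.900
AUC_0→∞ = 41.43 + 0.900 = 42.33 µg/mL·h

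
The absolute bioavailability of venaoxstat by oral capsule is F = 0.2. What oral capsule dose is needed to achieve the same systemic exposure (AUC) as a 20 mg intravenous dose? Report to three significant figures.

D_oral = 100 mg

For equal systemic exposure: F × D_ev = D_iv
D_ev = D_iv / F = 20 / 0.2 = 100 mg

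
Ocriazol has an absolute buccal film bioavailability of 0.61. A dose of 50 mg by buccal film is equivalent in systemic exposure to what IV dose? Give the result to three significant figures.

D_iv = 30.5 mg

Systemic exposure from an extravascular dose = F × D_ev, so the equivalent IV dose is F × D_ev.
D_iv = F × D_ev = 0.61 × 50 = 30.5 mg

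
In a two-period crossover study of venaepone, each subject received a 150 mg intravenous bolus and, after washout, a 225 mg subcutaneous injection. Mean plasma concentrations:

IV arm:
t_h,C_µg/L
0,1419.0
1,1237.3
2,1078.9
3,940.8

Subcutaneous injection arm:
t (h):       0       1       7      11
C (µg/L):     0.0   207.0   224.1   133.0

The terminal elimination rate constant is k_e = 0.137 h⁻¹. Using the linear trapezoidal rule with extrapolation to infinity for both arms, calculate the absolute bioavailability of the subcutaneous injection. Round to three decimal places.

Trapezoidal AUC_0→3 (IV):
  [0→1]: (1419.0+1237.3)/2 × 1 = 1328.15
  [1→2]: (1237.3+1078.9)/2 × 1 = 1158.1
  [2→3]: (1078.9+940.8)/2 × 1 = 1009.85
  Sum = 3496.1 µg/L·h
IV tail: 940.8/0.137 = 6867.153; AUC_iv,0→∞ = 3496.1 + 6867.153 = 10363.253 µg/L·h
Trapezoidal AUC_0→11 (subcutaneous injection):
  [0→1]: (0.0+207.0)/2 × 1 = 103.5
  [1→7]: (207.0+224.1)/2 × 6 = 1293.3
  [7→11]: (224.1+133.0)/2 × 4 = 714.2
  Sum = 2111.0 µg/L·h
subcutaneous injection tail: 133.0/0.137 = 970.803; AUC_ev,0→∞ = 2111.0 + 970.803 = 3081.803 µg/L·h
F = (AUC_ev/D_ev)/(AUC_iv/D_iv) = (3081.803/225)/(10363.253/150) = 13.6969/69.0884 = 0.1983

F = 0.198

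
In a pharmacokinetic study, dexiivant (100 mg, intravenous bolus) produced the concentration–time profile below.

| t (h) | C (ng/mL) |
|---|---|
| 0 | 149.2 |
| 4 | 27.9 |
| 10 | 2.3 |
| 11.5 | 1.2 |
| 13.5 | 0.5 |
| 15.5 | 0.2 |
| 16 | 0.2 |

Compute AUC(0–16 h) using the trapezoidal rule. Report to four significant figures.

AUC = 449.9 ng/mL·h

Trapezoidal AUC_0→16:
  [0→4]: (149.2+27.9)/2 × 4 = 354.2
  [4→10]: (27.9+2.3)/2 × 6 = 90.6
  [10→11.5]: (2.3+1.2)/2 × 1.5 = 2.625
  [11.5→13.5]: (1.2+0.5)/2 × 2 = 1.7
  [13.5→15.5]: (0.5+0.2)/2 × 2 = 0.7
  [15.5→16]: (0.2+0.2)/2 × 0.5 = 0.1
  Sum = 449.925 ng/mL·h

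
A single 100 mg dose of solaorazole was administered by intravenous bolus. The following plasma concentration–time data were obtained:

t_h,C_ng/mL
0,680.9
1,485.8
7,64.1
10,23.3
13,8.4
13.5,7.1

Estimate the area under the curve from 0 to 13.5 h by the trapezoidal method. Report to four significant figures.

Trapezoidal AUC_0→13.5:
  [0→1]: (680.9+485.8)/2 × 1 = 583.35
  [1→7]: (485.8+64.1)/2 × 6 = 1649.7
  [7→10]: (64.1+23.3)/2 × 3 = 131.1
  [10→13]: (23.3+8.4)/2 × 3 = 47.55
  [13→13.5]: (8.4+7.1)/2 × 0.5 = 3.875
  Sum = 2415.575 ng/mL·h

AUC = 2416 ng/mL·h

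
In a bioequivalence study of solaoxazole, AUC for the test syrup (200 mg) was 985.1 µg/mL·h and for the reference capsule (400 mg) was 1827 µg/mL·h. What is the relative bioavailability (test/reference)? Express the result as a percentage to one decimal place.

F_rel = (AUC_test/D_test) / (AUC_ref/D_ref)
      = (985.1/200) / (1827/400)
      = 4.9255 / 4.5675 = 1.0784 = 107.84%

F_rel = 107.8%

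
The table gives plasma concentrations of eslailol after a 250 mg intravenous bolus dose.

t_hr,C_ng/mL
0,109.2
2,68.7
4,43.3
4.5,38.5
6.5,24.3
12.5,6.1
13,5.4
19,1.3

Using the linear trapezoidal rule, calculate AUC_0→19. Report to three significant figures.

Trapezoidal AUC_0→19:
  [0→2]: (109.2+68.7)/2 × 2 = 177.9
  [2→4]: (68.7+43.3)/2 × 2 = 112.0
  [4→4.5]: (43.3+38.5)/2 × 0.5 = 20.45
  [4.5→6.5]: (38.5+24.3)/2 × 2 = 62.8
  [6.5→12.5]: (24.3+6.1)/2 × 6 = 91.2
  [12.5→13]: (6.1+5.4)/2 × 0.5 = 2.875
  [13→19]: (5.4+1.3)/2 × 6 = 20.1
  Sum = 487.325 ng/mL·hr

AUC = 487 ng/mL·hr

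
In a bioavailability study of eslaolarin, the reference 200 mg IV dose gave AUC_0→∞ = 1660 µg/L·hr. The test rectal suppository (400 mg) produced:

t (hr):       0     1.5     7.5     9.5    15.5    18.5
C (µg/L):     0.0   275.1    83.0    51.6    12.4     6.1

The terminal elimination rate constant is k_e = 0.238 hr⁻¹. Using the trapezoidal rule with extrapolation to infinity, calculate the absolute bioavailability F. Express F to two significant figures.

F = 0.50

Trapezoidal AUC_0→18.5 (rectal suppository):
  [0→1.5]: (0.0+275.1)/2 × 1.5 = 206.325
  [1.5→7.5]: (275.1+83.0)/2 × 6 = 1074.3
  [7.5→9.5]: (83.0+51.6)/2 × 2 = 134.6
  [9.5→15.5]: (51.6+12.4)/2 × 6 = 192.0
  [15.5→18.5]: (12.4+6.1)/2 × 3 = 27.75
  Sum = 1634.975 µg/L·hr
Tail: C_last/k_e = 6.1/0.238 = 25.630
AUC_0→∞ (rectal suppository) = 1634.975 + 25.630 = 1660.605 µg/L·hr
F = (AUC_ev/D_ev)/(AUC_iv/D_iv) = (1660.605/400)/(1660/200) = 4.1515125/8.3 = 0.5002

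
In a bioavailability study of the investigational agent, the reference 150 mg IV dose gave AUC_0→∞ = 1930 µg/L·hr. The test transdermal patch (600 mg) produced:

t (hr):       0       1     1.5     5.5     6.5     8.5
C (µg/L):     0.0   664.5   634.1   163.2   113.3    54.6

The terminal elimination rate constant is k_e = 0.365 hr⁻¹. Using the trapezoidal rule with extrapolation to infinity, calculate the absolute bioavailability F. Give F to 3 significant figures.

Trapezoidal AUC_0→8.5 (transdermal patch):
  [0→1]: (0.0+664.5)/2 × 1 = 332.25
  [1→1.5]: (664.5+634.1)/2 × 0.5 = 324.65
  [1.5→5.5]: (634.1+163.2)/2 × 4 = 1594.6
  [5.5→6.5]: (163.2+113.3)/2 × 1 = 138.25
  [6.5→8.5]: (113.3+54.6)/2 × 2 = 167.9
  Sum = 2557.65 µg/L·hr
Tail: C_last/k_e = 54.6/0.365 = 149.589
AUC_0→∞ (transdermal patch) = 2557.65 + 149.589 = 2707.239 µg/L·hr
F = (AUC_ev/D_ev)/(AUC_iv/D_iv) = (2707.239/600)/(1930/150) = 4.512065/12.8667 = 0.3507

F = 0.351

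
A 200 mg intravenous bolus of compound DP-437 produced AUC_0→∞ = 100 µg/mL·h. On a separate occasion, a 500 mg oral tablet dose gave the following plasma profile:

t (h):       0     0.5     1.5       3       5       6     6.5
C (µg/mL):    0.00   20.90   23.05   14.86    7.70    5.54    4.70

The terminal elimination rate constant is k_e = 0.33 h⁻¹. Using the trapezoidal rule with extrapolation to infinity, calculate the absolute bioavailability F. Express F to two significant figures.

Trapezoidal AUC_0→6.5 (oral tablet):
  [0→0.5]: (0.00+20.90)/2 × 0.5 = 5.225
  [0.5→1.5]: (20.90+23.05)/2 × 1 = 21.975
  [1.5→3]: (23.05+14.86)/2 × 1.5 = 28.4325
  [3→5]: (14.86+7.70)/2 × 2 = 22.56
  [5→6]: (7.70+5.54)/2 × 1 = 6.62
  [6→6.5]: (5.54+4.70)/2 × 0.5 = 2.56
  Sum = 87.3725 µg/mL·h
Tail: C_last/k_e = 4.70/0.33 = 14.242
AUC_0→∞ (oral tablet) = 87.3725 + 14.242 = 101.6145 µg/mL·h
F = (AUC_ev/D_ev)/(AUC_iv/D_iv) = (101.6145/500)/(100/200) = 0.203229/0.5 = 0.4065

F = 0.41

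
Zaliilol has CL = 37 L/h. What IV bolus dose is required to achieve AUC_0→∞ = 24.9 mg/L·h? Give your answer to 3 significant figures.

Dose_iv = CL × AUC_0→∞
     = 37 × 24.9 = 921.3 mg

Dose = 921 mg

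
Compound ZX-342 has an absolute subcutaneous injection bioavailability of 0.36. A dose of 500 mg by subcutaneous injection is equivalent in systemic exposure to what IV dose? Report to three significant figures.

Systemic exposure from an extravascular dose = F × D_ev, so the equivalent IV dose is F × D_ev.
D_iv = F × D_ev = 0.36 × 500 = 180 mg

D_iv = 180 mg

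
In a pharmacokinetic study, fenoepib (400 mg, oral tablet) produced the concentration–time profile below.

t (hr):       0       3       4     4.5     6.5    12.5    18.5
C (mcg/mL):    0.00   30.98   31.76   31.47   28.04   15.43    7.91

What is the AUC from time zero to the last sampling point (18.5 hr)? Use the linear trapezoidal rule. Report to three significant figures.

AUC = 354 mcg/mL·hr

Trapezoidal AUC_0→18.5:
  [0→3]: (0.00+30.98)/2 × 3 = 46.47
  [3→4]: (30.98+31.76)/2 × 1 = 31.37
  [4→4.5]: (31.76+31.47)/2 × 0.5 = 15.8075
  [4.5→6.5]: (31.47+28.04)/2 × 2 = 59.51
  [6.5→12.5]: (28.04+15.43)/2 × 6 = 130.41
  [12.5→18.5]: (15.43+7.91)/2 × 6 = 70.02
  Sum = 353.5875 mcg/mL·hr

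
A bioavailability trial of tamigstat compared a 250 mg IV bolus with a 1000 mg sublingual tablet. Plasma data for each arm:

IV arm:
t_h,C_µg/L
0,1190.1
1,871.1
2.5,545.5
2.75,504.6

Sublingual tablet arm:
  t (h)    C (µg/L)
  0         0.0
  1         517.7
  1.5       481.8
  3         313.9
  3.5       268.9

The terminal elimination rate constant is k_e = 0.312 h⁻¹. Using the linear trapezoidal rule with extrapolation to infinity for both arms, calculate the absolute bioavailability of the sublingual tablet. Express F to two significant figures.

Trapezoidal AUC_0→2.75 (IV):
  [0→1]: (1190.1+871.1)/2 × 1 = 1030.6
  [1→2.5]: (871.1+545.5)/2 × 1.5 = 1062.45
  [2.5→2.75]: (545.5+504.6)/2 × 0.25 = 131.2625
  Sum = 2224.3125 µg/L·h
IV tail: 504.6/0.312 = 1617.308; AUC_iv,0→∞ = 2224.3125 + 1617.308 = 3841.6205 µg/L·h
Trapezoidal AUC_0→3.5 (sublingual tablet):
  [0→1]: (0.0+517.7)/2 × 1 = 258.85
  [1→1.5]: (517.7+481.8)/2 × 0.5 = 249.875
  [1.5→3]: (481.8+313.9)/2 × 1.5 = 596.775
  [3→3.5]: (313.9+268.9)/2 × 0.5 = 145.7
  Sum = 1251.2 µg/L·h
sublingual tablet tail: 268.9/0.312 = 861.859; AUC_ev,0→∞ = 1251.2 + 861.859 = 2113.059 µg/L·h
F = (AUC_ev/D_ev)/(AUC_iv/D_iv) = (2113.059/1000)/(3841.6205/250) = 2.113059/15.366482 = 0.1375

F = 0.14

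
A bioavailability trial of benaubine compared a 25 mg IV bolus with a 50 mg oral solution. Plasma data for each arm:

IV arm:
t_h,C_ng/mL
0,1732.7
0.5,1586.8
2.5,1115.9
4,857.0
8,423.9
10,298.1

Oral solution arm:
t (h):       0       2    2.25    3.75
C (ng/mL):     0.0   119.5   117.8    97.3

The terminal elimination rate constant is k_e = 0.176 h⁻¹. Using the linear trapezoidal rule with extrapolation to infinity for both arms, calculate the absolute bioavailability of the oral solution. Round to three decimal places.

Trapezoidal AUC_0→10 (IV):
  [0→0.5]: (1732.7+1586.8)/2 × 0.5 = 829.875
  [0.5→2.5]: (1586.8+1115.9)/2 × 2 = 2702.7
  [2.5→4]: (1115.9+857.0)/2 × 1.5 = 1479.675
  [4→8]: (857.0+423.9)/2 × 4 = 2561.8
  [8→10]: (423.9+298.1)/2 × 2 = 722.0
  Sum = 8296.05 ng/mL·h
IV tail: 298.1/0.176 = 1693.750; AUC_iv,0→∞ = 8296.05 + 1693.750 = 9989.8 ng/mL·h
Trapezoidal AUC_0→3.75 (oral solution):
  [0→2]: (0.0+119.5)/2 × 2 = 119.5
  [2→2.25]: (119.5+117.8)/2 × 0.25 = 29.6625
  [2.25→3.75]: (117.8+97.3)/2 × 1.5 = 161.325
  Sum = 310.4875 ng/mL·h
oral solution tail: 97.3/0.176 = 552.841; AUC_ev,0→∞ = 310.4875 + 552.841 = 863.3285 ng/mL·h
F = (AUC_ev/D_ev)/(AUC_iv/D_iv) = (863.3285/50)/(9989.8/25) = 17.26657/399.592 = 0.0432

F = 0.043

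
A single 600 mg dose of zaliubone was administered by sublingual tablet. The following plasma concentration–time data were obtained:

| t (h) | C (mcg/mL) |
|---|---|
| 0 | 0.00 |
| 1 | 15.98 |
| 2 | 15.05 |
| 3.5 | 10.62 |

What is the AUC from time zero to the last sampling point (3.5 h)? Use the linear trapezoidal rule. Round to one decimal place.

Trapezoidal AUC_0→3.5:
  [0→1]: (0.00+15.98)/2 × 1 = 7.99
  [1→2]: (15.98+15.05)/2 × 1 = 15.515
  [2→3.5]: (15.05+10.62)/2 × 1.5 = 19.2525
  Sum = 42.7575 mcg/mL·h

AUC = 42.8 mcg/mL·h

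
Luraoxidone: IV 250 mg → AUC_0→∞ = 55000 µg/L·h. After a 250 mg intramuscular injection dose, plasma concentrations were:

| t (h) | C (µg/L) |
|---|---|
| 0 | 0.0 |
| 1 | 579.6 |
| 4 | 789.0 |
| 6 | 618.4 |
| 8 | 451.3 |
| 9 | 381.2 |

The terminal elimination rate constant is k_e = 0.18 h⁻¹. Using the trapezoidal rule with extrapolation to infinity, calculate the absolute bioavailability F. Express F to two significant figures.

F = 0.13

Trapezoidal AUC_0→9 (intramuscular injection):
  [0→1]: (0.0+579.6)/2 × 1 = 289.8
  [1→4]: (579.6+789.0)/2 × 3 = 2052.9
  [4→6]: (789.0+618.4)/2 × 2 = 1407.4
  [6→8]: (618.4+451.3)/2 × 2 = 1069.7
  [8→9]: (451.3+381.2)/2 × 1 = 416.25
  Sum = 5236.05 µg/L·h
Tail: C_last/k_e = 381.2/0.18 = 2117.778
AUC_0→∞ (intramuscular injection) = 5236.05 + 2117.778 = 7353.828 µg/L·h
F = (AUC_ev/D_ev)/(AUC_iv/D_iv) = (7353.828/250)/(55000/250) = 29.415312/220 = 0.1337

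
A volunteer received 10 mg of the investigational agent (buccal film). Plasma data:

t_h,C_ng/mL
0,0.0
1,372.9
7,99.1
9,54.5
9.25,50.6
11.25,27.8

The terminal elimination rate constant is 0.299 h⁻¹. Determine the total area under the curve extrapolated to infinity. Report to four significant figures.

Trapezoidal AUC_0→11.25:
  [0→1]: (0.0+372.9)/2 × 1 = 186.45
  [1→7]: (372.9+99.1)/2 × 6 = 1416.0
  [7→9]: (99.1+54.5)/2 × 2 = 153.6
  [9→9.25]: (54.5+50.6)/2 × 0.25 = 13.1375
  [9.25→11.25]: (50.6+27.8)/2 × 2 = 78.4
  Sum = 1847.5875 ng/mL·h
Extrapolated tail: C_last / k_e = 27.8 / 0.299 = 92.977
AUC_0→∞ = 1847.5875 + 92.977 = 1940.5645 ng/mL·h

AUC = 1941 ng/mL·h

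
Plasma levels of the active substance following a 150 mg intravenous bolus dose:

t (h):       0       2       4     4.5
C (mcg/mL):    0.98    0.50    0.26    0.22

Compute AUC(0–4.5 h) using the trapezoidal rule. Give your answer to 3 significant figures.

Trapezoidal AUC_0→4.5:
  [0→2]: (0.98+0.50)/2 × 2 = 1.48
  [2→4]: (0.50+0.26)/2 × 2 = 0.76
  [4→4.5]: (0.26+0.22)/2 × 0.5 = 0.12
  Sum = 2.36 mcg/mL·h

AUC = 2.36 mcg/mL·h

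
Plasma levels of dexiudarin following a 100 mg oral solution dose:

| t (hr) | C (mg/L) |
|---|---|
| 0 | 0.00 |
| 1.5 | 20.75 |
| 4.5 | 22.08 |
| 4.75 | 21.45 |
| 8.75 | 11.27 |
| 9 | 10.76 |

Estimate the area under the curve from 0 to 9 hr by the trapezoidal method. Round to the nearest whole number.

Trapezoidal AUC_0→9:
  [0→1.5]: (0.00+20.75)/2 × 1.5 = 15.5625
  [1.5→4.5]: (20.75+22.08)/2 × 3 = 64.245
  [4.5→4.75]: (22.08+21.45)/2 × 0.25 = 5.44125
  [4.75→8.75]: (21.45+11.27)/2 × 4 = 65.44
  [8.75→9]: (11.27+10.76)/2 × 0.25 = 2.75375
  Sum = 153.4425 mg/L·hr

AUC = 153 mg/L·hr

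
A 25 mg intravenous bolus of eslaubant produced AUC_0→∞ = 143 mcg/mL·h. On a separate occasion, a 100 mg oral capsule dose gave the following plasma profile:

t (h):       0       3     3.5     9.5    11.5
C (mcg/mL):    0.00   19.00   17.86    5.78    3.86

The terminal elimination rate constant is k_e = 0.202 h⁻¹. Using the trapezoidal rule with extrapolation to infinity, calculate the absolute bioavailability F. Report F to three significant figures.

F = 0.240

Trapezoidal AUC_0→11.5 (oral capsule):
  [0→3]: (0.00+19.00)/2 × 3 = 28.5
  [3→3.5]: (19.00+17.86)/2 × 0.5 = 9.215
  [3.5→9.5]: (17.86+5.78)/2 × 6 = 70.92
  [9.5→11.5]: (5.78+3.86)/2 × 2 = 9.64
  Sum = 118.275 mcg/mL·h
Tail: C_last/k_e = 3.86/0.202 = 19.109
AUC_0→∞ (oral capsule) = 118.275 + 19.109 = 137.384 mcg/mL·h
F = (AUC_ev/D_ev)/(AUC_iv/D_iv) = (137.384/100)/(143/25) = 1.37384/5.72 = 0.2402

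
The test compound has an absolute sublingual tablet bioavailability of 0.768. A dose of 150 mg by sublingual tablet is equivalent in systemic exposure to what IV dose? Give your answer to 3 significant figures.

D_iv = 115 mg

Systemic exposure from an extravascular dose = F × D_ev, so the equivalent IV dose is F × D_ev.
D_iv = F × D_ev = 0.768 × 150 = 115.2 mg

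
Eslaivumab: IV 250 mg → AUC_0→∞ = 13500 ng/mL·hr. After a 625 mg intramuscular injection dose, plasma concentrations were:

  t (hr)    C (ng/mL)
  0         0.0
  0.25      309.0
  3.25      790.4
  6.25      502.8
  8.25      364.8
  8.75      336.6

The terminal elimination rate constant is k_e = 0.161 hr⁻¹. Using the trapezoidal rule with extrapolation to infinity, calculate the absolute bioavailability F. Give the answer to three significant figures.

Trapezoidal AUC_0→8.75 (intramuscular injection):
  [0→0.25]: (0.0+309.0)/2 × 0.25 = 38.625
  [0.25→3.25]: (309.0+790.4)/2 × 3 = 1649.1
  [3.25→6.25]: (790.4+502.8)/2 × 3 = 1939.8
  [6.25→8.25]: (502.8+364.8)/2 × 2 = 867.6
  [8.25→8.75]: (364.8+336.6)/2 × 0.5 = 175.35
  Sum = 4670.475 ng/mL·hr
Tail: C_last/k_e = 336.6/0.161 = 2090.683
AUC_0→∞ (intramuscular injection) = 4670.475 + 2090.683 = 6761.158 ng/mL·hr
F = (AUC_ev/D_ev)/(AUC_iv/D_iv) = (6761.158/625)/(13500/250) = 10.8179/54 = 0.2003

F = 0.200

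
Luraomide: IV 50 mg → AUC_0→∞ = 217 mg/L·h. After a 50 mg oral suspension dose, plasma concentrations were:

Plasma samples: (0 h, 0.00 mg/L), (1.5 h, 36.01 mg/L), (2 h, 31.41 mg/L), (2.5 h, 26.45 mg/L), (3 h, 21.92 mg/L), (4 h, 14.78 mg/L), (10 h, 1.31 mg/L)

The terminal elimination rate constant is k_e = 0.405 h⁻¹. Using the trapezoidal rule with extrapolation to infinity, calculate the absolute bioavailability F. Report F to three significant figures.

F = 0.646

Trapezoidal AUC_0→10 (oral suspension):
  [0→1.5]: (0.00+36.01)/2 × 1.5 = 27.0075
  [1.5→2]: (36.01+31.41)/2 × 0.5 = 16.855
  [2→2.5]: (31.41+26.45)/2 × 0.5 = 14.465
  [2.5→3]: (26.45+21.92)/2 × 0.5 = 12.0925
  [3→4]: (21.92+14.78)/2 × 1 = 18.35
  [4→10]: (14.78+1.31)/2 × 6 = 48.27
  Sum = 137.04 mg/L·h
Tail: C_last/k_e = 1.31/0.405 = 3.235
AUC_0→∞ (oral suspension) = 137.04 + 3.235 = 140.275 mg/L·h
F = (AUC_ev/D_ev)/(AUC_iv/D_iv) = (140.275/50)/(217/50) = 2.8055/4.34 = 0.6464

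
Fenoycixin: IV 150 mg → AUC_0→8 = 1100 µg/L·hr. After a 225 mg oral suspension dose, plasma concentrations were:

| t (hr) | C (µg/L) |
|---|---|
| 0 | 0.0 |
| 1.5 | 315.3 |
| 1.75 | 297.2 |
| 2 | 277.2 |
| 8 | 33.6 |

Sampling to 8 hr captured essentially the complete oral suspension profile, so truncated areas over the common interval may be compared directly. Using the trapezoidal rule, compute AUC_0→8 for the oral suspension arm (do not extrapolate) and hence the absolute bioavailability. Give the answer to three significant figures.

F = 0.798

Trapezoidal AUC_0→8 (oral suspension):
  [0→1.5]: (0.0+315.3)/2 × 1.5 = 236.475
  [1.5→1.75]: (315.3+297.2)/2 × 0.25 = 76.5625
  [1.75→2]: (297.2+277.2)/2 × 0.25 = 71.8
  [2→8]: (277.2+33.6)/2 × 6 = 932.4
  Sum = 1317.2375 µg/L·hr
F = (AUC_ev/D_ev)/(AUC_iv/D_iv) = (1317.2375/225)/(1100/150) = 5.85439/7.33333 = 0.7983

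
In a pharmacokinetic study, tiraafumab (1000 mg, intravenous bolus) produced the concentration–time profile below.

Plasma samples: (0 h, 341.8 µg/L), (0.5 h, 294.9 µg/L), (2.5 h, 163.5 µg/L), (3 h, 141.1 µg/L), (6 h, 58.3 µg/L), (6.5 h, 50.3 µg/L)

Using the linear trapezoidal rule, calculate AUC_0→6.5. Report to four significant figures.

Trapezoidal AUC_0→6.5:
  [0→0.5]: (341.8+294.9)/2 × 0.5 = 159.175
  [0.5→2.5]: (294.9+163.5)/2 × 2 = 458.4
  [2.5→3]: (163.5+141.1)/2 × 0.5 = 76.15
  [3→6]: (141.1+58.3)/2 × 3 = 299.1
  [6→6.5]: (58.3+50.3)/2 × 0.5 = 27.15
  Sum = 1019.975 µg/L·h

AUC = 1020 µg/L·h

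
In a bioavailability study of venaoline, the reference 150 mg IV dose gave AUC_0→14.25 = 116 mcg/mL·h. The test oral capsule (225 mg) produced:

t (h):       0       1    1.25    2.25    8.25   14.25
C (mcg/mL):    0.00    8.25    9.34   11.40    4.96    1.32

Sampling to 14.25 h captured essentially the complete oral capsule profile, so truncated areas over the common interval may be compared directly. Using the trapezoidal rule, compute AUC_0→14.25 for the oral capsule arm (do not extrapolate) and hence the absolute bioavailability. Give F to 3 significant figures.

Trapezoidal AUC_0→14.25 (oral capsule):
  [0→1]: (0.00+8.25)/2 × 1 = 4.125
  [1→1.25]: (8.25+9.34)/2 × 0.25 = 2.19875
  [1.25→2.25]: (9.34+11.40)/2 × 1 = 10.37
  [2.25→8.25]: (11.40+4.96)/2 × 6 = 49.08
  [8.25→14.25]: (4.96+1.32)/2 × 6 = 18.84
  Sum = 84.61375 mcg/mL·h
F = (AUC_ev/D_ev)/(AUC_iv/D_iv) = (84.61375/225)/(116/150) = 0.376061/0.773333 = 0.4863

F = 0.486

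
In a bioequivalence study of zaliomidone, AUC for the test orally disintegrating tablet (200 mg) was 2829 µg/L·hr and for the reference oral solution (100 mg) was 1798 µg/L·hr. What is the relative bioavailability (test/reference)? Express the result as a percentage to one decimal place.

F_rel = (AUC_test/D_test) / (AUC_ref/D_ref)
      = (2829/200) / (1798/100)
      = 14.145 / 17.98 = 0.7867 = 78.67%

F_rel = 78.7%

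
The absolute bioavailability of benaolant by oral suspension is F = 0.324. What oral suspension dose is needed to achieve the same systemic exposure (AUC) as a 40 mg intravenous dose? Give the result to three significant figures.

For equal systemic exposure: F × D_ev = D_iv
D_ev = D_iv / F = 40 / 0.324 = 123.457 mg

D_oral = 123 mg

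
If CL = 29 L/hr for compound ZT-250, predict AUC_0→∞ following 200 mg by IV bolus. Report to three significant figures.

AUC = 6.90 mg/L·hr

AUC_0→∞ = Dose_iv / CL
        = 200 / 29 = 6.89655 mg/L·hr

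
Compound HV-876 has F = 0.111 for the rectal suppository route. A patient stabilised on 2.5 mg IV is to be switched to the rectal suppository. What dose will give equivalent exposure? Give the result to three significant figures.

For equal systemic exposure: F × D_ev = D_iv
D_ev = D_iv / F = 2.5 / 0.111 = 22.5225 mg

D_rectal = 22.5 mg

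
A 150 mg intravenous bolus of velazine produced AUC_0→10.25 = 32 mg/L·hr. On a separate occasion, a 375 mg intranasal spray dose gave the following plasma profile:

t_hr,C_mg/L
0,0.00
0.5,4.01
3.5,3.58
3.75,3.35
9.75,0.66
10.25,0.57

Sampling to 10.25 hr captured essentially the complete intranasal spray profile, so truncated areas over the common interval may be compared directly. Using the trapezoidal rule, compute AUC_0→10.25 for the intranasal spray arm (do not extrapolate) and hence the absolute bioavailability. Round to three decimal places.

F = 0.320

Trapezoidal AUC_0→10.25 (intranasal spray):
  [0→0.5]: (0.00+4.01)/2 × 0.5 = 1.0025
  [0.5→3.5]: (4.01+3.58)/2 × 3 = 11.385
  [3.5→3.75]: (3.58+3.35)/2 × 0.25 = 0.86625
  [3.75→9.75]: (3.35+0.66)/2 × 6 = 12.03
  [9.75→10.25]: (0.66+0.57)/2 × 0.5 = 0.3075
  Sum = 25.59125 mg/L·hr
F = (AUC_ev/D_ev)/(AUC_iv/D_iv) = (25.59125/375)/(32/150) = 0.0682433/0.213333 = 0.3199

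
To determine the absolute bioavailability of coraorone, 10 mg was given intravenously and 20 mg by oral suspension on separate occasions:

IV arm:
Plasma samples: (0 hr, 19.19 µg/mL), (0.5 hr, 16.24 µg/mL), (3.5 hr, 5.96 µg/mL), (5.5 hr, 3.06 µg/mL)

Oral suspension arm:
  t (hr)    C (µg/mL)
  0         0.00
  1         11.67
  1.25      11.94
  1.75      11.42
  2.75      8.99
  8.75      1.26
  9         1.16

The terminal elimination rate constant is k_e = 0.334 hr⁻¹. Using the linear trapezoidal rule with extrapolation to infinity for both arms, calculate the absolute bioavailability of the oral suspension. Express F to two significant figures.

F = 0.49

Trapezoidal AUC_0→5.5 (IV):
  [0→0.5]: (19.19+16.24)/2 × 0.5 = 8.8575
  [0.5→3.5]: (16.24+5.96)/2 × 3 = 33.3
  [3.5→5.5]: (5.96+3.06)/2 × 2 = 9.02
  Sum = 51.1775 µg/mL·hr
IV tail: 3.06/0.334 = 9.162; AUC_iv,0→∞ = 51.1775 + 9.162 = 60.3395 µg/mL·hr
Trapezoidal AUC_0→9 (oral suspension):
  [0→1]: (0.00+11.67)/2 × 1 = 5.835
  [1→1.25]: (11.67+11.94)/2 × 0.25 = 2.95125
  [1.25→1.75]: (11.94+11.42)/2 × 0.5 = 5.84
  [1.75→2.75]: (11.42+8.99)/2 × 1 = 10.205
  [2.75→8.75]: (8.99+1.26)/2 × 6 = 30.75
  [8.75→9]: (1.26+1.16)/2 × 0.25 = 0.3025
  Sum = 55.88375 µg/mL·hr
oral suspension tail: 1.16/0.334 = 3.473; AUC_ev,0→∞ = 55.88375 + 3.473 = 59.35675 µg/mL·hr
F = (AUC_ev/D_ev)/(AUC_iv/D_iv) = (59.35675/20)/(60.3395/10) = 2.9678375/6.03395 = 0.4919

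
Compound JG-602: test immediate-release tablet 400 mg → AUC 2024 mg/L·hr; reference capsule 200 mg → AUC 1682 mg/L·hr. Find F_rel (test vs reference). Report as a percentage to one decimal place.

F_rel = 60.2%

F_rel = (AUC_test/D_test) / (AUC_ref/D_ref)
      = (2024/400) / (1682/200)
      = 5.06 / 8.41 = 0.6017 = 60.17%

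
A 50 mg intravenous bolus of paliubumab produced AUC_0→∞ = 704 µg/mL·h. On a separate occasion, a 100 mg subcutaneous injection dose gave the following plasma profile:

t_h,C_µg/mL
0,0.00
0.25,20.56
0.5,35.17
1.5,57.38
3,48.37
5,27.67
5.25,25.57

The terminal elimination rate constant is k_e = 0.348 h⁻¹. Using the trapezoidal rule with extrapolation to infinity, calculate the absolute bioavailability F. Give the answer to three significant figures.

Trapezoidal AUC_0→5.25 (subcutaneous injection):
  [0→0.25]: (0.00+20.56)/2 × 0.25 = 2.57
  [0.25→0.5]: (20.56+35.17)/2 × 0.25 = 6.96625
  [0.5→1.5]: (35.17+57.38)/2 × 1 = 46.275
  [1.5→3]: (57.38+48.37)/2 × 1.5 = 79.3125
  [3→5]: (48.37+27.67)/2 × 2 = 76.04
  [5→5.25]: (27.67+25.57)/2 × 0.25 = 6.655
  Sum = 217.81875 µg/mL·h
Tail: C_last/k_e = 25.57/0.348 = 73.477
AUC_0→∞ (subcutaneous injection) = 217.81875 + 73.477 = 291.29575 µg/mL·h
F = (AUC_ev/D_ev)/(AUC_iv/D_iv) = (291.29575/100)/(704/50) = 2.9129575/14.08 = 0.2069

F = 0.207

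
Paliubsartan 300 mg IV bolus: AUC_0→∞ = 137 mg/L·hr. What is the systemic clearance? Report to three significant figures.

CL = 2.19 L/hr

CL = Dose_iv / AUC_0→∞
   = 300 / 137 = 2.18978 L/hr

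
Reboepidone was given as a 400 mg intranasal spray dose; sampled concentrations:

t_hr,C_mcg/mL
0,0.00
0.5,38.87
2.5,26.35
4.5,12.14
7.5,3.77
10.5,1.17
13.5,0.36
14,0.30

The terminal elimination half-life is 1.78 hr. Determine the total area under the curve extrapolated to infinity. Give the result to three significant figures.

AUC = 148 mcg/mL·hr

Trapezoidal AUC_0→14:
  [0→0.5]: (0.00+38.87)/2 × 0.5 = 9.7175
  [0.5→2.5]: (38.87+26.35)/2 × 2 = 65.22
  [2.5→4.5]: (26.35+12.14)/2 × 2 = 38.49
  [4.5→7.5]: (12.14+3.77)/2 × 3 = 23.865
  [7.5→10.5]: (3.77+1.17)/2 × 3 = 7.41
  [10.5→13.5]: (1.17+0.36)/2 × 3 = 2.295
  [13.5→14]: (0.36+0.30)/2 × 0.5 = 0.165
  Sum = 147.1625 mcg/mL·hr
k_e = ln2 / t½ = 0.693147 / 1.78 = 0.3894 hr^-1
Extrapolated tail: C_last / k_e = 0.30 / 0.3894 = 0.770
AUC_0→∞ = 147.1625 + 0.770 = 147.9325 mcg/mL·hr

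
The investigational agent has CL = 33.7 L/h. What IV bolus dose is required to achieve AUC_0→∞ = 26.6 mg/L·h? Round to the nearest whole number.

Dose = 896 mg

Dose_iv = CL × AUC_0→∞
     = 33.7 × 26.6 = 896.42 mg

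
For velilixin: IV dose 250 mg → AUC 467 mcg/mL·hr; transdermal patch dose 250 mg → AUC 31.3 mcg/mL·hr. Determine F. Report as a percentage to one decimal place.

F = (AUC_ev / D_ev) / (AUC_iv / D_iv)
  = (31.3/250) / (467/250)
  = 0.1252 / 1.868 = 0.0670
  = 6.70%

F = 6.7%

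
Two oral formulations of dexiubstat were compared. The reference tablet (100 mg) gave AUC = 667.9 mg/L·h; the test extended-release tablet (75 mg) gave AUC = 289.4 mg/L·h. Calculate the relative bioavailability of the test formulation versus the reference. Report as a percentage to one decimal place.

F_rel = (AUC_test/D_test) / (AUC_ref/D_ref)
      = (289.4/75) / (667.9/100)
      = 3.85867 / 6.679 = 0.5777 = 57.77%

F_rel = 57.8%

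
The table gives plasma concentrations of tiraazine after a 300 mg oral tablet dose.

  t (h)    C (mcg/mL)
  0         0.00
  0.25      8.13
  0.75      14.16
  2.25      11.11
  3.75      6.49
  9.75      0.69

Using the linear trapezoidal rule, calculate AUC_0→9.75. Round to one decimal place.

Trapezoidal AUC_0→9.75:
  [0→0.25]: (0.00+8.13)/2 × 0.25 = 1.01625
  [0.25→0.75]: (8.13+14.16)/2 × 0.5 = 5.5725
  [0.75→2.25]: (14.16+11.11)/2 × 1.5 = 18.9525
  [2.25→3.75]: (11.11+6.49)/2 × 1.5 = 13.2
  [3.75→9.75]: (6.49+0.69)/2 × 6 = 21.54
  Sum = 60.28125 mcg/mL·h

AUC = 60.3 mcg/mL·h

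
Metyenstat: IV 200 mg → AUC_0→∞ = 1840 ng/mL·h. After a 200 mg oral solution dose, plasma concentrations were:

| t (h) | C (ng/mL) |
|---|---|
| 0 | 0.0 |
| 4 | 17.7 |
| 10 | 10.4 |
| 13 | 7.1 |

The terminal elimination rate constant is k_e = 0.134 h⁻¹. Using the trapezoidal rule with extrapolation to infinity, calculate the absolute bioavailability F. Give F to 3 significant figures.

Trapezoidal AUC_0→13 (oral solution):
  [0→4]: (0.0+17.7)/2 × 4 = 35.4
  [4→10]: (17.7+10.4)/2 × 6 = 84.3
  [10→13]: (10.4+7.1)/2 × 3 = 26.25
  Sum = 145.95 ng/mL·h
Tail: C_last/k_e = 7.1/0.134 = 52.985
AUC_0→∞ (oral solution) = 145.95 + 52.985 = 198.935 ng/mL·h
F = (AUC_ev/D_ev)/(AUC_iv/D_iv) = (198.935/200)/(1840/200) = 0.994675/9.2 = 0.1081

F = 0.108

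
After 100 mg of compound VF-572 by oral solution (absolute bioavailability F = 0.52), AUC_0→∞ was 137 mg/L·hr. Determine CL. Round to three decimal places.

CL = F × Dose / AUC_0→∞
   = 0.52 × 100 / 137 = 0.379562 L/hr

CL = 0.380 L/hr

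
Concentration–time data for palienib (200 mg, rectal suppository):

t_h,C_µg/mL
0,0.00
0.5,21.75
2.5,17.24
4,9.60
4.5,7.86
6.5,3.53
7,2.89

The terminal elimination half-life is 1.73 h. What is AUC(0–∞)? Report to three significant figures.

AUC = 89.1 µg/mL·h

Trapezoidal AUC_0→7:
  [0→0.5]: (0.00+21.75)/2 × 0.5 = 5.4375
  [0.5→2.5]: (21.75+17.24)/2 × 2 = 38.99
  [2.5→4]: (17.24+9.60)/2 × 1.5 = 20.13
  [4→4.5]: (9.60+7.86)/2 × 0.5 = 4.365
  [4.5→6.5]: (7.86+3.53)/2 × 2 = 11.39
  [6.5→7]: (3.53+2.89)/2 × 0.5 = 1.605
  Sum = 81.9175 µg/mL·h
k_e = ln2 / t½ = 0.693147 / 1.73 = 0.4007 h^-1
Extrapolated tail: C_last / k_e = 2.89 / 0.4007 = 7.212
AUC_0→∞ = 81.9175 + 7.212 = 89.1295 µg/mL·h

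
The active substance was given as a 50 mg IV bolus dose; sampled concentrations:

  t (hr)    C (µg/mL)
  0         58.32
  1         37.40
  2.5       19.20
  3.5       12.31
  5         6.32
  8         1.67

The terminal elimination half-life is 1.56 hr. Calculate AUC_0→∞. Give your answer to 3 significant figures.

AUC = 136 µg/mL·hr

Trapezoidal AUC_0→8:
  [0→1]: (58.32+37.40)/2 × 1 = 47.86
  [1→2.5]: (37.40+19.20)/2 × 1.5 = 42.45
  [2.5→3.5]: (19.20+12.31)/2 × 1 = 15.755
  [3.5→5]: (12.31+6.32)/2 × 1.5 = 13.9725
  [5→8]: (6.32+1.67)/2 × 3 = 11.985
  Sum = 132.0225 µg/mL·hr
k_e = ln2 / t½ = 0.693147 / 1.56 = 0.4443 hr^-1
Extrapolated tail: C_last / k_e = 1.67 / 0.4443 = 3.759
AUC_0→∞ = 132.0225 + 3.759 = 135.7815 µg/mL·hr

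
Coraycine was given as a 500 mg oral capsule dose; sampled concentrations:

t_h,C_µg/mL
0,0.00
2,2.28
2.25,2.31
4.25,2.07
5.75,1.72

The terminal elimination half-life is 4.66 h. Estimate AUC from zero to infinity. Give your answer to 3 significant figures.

Trapezoidal AUC_0→5.75:
  [0→2]: (0.00+2.28)/2 × 2 = 2.28
  [2→2.25]: (2.28+2.31)/2 × 0.25 = 0.57375
  [2.25→4.25]: (2.31+2.07)/2 × 2 = 4.38
  [4.25→5.75]: (2.07+1.72)/2 × 1.5 = 2.8425
  Sum = 10.07625 µg/mL·h
k_e = ln2 / t½ = 0.693147 / 4.66 = 0.1487 h^-1
Extrapolated tail: C_last / k_e = 1.72 / 0.1487 = 11.567
AUC_0→∞ = 10.07625 + 11.567 = 21.64325 µg/mL·h

AUC = 21.6 µg/mL·h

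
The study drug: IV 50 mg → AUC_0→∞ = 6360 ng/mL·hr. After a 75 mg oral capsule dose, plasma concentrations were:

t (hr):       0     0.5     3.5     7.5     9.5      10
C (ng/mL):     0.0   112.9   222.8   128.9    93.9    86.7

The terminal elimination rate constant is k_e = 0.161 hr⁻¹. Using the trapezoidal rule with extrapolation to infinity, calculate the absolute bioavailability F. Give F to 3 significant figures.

Trapezoidal AUC_0→10 (oral capsule):
  [0→0.5]: (0.0+112.9)/2 × 0.5 = 28.225
  [0.5→3.5]: (112.9+222.8)/2 × 3 = 503.55
  [3.5→7.5]: (222.8+128.9)/2 × 4 = 703.4
  [7.5→9.5]: (128.9+93.9)/2 × 2 = 222.8
  [9.5→10]: (93.9+86.7)/2 × 0.5 = 45.15
  Sum = 1503.125 ng/mL·hr
Tail: C_last/k_e = 86.7/0.161 = 538.509
AUC_0→∞ (oral capsule) = 1503.125 + 538.509 = 2041.634 ng/mL·hr
F = (AUC_ev/D_ev)/(AUC_iv/D_iv) = (2041.634/75)/(6360/50) = 27.2218/127.2 = 0.2140

F = 0.214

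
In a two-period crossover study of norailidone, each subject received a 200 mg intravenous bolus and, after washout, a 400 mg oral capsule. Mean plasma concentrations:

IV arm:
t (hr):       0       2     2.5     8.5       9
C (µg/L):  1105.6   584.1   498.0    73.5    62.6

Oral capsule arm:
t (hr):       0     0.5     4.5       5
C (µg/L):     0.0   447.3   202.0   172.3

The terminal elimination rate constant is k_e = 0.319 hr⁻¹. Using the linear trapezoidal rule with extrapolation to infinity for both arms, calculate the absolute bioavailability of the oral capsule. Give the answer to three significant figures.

Trapezoidal AUC_0→9 (IV):
  [0→2]: (1105.6+584.1)/2 × 2 = 1689.7
  [2→2.5]: (584.1+498.0)/2 × 0.5 = 270.525
  [2.5→8.5]: (498.0+73.5)/2 × 6 = 1714.5
  [8.5→9]: (73.5+62.6)/2 × 0.5 = 34.025
  Sum = 3708.75 µg/L·hr
IV tail: 62.6/0.319 = 196.238; AUC_iv,0→∞ = 3708.75 + 196.238 = 3904.988 µg/L·hr
Trapezoidal AUC_0→5 (oral capsule):
  [0→0.5]: (0.0+447.3)/2 × 0.5 = 111.825
  [0.5→4.5]: (447.3+202.0)/2 × 4 = 1298.6
  [4.5→5]: (202.0+172.3)/2 × 0.5 = 93.575
  Sum = 1504.0 µg/L·hr
oral capsule tail: 172.3/0.319 = 540.125; AUC_ev,0→∞ = 1504.0 + 540.125 = 2044.125 µg/L·hr
F = (AUC_ev/D_ev)/(AUC_iv/D_iv) = (2044.125/400)/(3904.988/200) = 5.1103125/19.52494 = 0.2617

F = 0.262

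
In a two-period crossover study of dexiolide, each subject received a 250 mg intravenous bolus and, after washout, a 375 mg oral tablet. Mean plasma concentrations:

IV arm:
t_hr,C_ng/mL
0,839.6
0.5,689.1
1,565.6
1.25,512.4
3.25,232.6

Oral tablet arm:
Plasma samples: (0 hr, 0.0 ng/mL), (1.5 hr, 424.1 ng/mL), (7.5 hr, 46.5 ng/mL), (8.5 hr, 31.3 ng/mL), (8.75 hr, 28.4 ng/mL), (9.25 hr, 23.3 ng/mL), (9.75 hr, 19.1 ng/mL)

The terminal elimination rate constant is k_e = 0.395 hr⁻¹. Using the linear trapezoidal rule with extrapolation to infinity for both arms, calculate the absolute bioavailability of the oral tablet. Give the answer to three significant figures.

Trapezoidal AUC_0→3.25 (IV):
  [0→0.5]: (839.6+689.1)/2 × 0.5 = 382.175
  [0.5→1]: (689.1+565.6)/2 × 0.5 = 313.675
  [1→1.25]: (565.6+512.4)/2 × 0.25 = 134.75
  [1.25→3.25]: (512.4+232.6)/2 × 2 = 745.0
  Sum = 1575.6 ng/mL·hr
IV tail: 232.6/0.395 = 588.861; AUC_iv,0→∞ = 1575.6 + 588.861 = 2164.461 ng/mL·hr
Trapezoidal AUC_0→9.75 (oral tablet):
  [0→1.5]: (0.0+424.1)/2 × 1.5 = 318.075
  [1.5→7.5]: (424.1+46.5)/2 × 6 = 1411.8
  [7.5→8.5]: (46.5+31.3)/2 × 1 = 38.9
  [8.5→8.75]: (31.3+28.4)/2 × 0.25 = 7.4625
  [8.75→9.25]: (28.4+23.3)/2 × 0.5 = 12.925
  [9.25→9.75]: (23.3+19.1)/2 × 0.5 = 10.6
  Sum = 1799.7625 ng/mL·hr
oral tablet tail: 19.1/0.395 = 48.354; AUC_ev,0→∞ = 1799.7625 + 48.354 = 1848.1165 ng/mL·hr
F = (AUC_ev/D_ev)/(AUC_iv/D_iv) = (1848.1165/375)/(2164.461/250) = 4.92831/8.657844 = 0.5692

F = 0.569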